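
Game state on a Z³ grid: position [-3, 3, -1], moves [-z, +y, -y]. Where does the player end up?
(-3, 3, -2)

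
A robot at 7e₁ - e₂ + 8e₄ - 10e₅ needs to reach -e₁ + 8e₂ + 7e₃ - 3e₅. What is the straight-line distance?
17.5214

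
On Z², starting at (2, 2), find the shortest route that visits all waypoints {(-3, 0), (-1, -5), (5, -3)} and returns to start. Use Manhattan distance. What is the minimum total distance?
30
(one optimal route: (2, 2) → (-3, 0) → (-1, -5) → (5, -3) → (2, 2))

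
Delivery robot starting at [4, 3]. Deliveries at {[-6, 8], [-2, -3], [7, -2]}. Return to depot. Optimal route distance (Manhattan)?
48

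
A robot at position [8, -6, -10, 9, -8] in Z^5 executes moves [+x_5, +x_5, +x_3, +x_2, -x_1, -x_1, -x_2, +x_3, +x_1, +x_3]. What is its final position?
(7, -6, -7, 9, -6)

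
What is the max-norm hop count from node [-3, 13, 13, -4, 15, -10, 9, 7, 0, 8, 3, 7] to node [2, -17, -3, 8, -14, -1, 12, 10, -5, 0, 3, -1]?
30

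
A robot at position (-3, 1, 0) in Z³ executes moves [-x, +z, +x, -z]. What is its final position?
(-3, 1, 0)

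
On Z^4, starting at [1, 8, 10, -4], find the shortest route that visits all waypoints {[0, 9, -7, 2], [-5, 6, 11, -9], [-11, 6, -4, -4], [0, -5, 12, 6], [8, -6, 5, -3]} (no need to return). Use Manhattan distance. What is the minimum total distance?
125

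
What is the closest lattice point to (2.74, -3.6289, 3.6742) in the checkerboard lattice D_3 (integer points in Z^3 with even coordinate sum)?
(3, -3, 4)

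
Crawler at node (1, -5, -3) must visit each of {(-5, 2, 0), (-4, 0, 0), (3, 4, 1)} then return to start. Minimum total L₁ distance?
42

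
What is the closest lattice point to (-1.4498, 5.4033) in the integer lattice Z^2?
(-1, 5)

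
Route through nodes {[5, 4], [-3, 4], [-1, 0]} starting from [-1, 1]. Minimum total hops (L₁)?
15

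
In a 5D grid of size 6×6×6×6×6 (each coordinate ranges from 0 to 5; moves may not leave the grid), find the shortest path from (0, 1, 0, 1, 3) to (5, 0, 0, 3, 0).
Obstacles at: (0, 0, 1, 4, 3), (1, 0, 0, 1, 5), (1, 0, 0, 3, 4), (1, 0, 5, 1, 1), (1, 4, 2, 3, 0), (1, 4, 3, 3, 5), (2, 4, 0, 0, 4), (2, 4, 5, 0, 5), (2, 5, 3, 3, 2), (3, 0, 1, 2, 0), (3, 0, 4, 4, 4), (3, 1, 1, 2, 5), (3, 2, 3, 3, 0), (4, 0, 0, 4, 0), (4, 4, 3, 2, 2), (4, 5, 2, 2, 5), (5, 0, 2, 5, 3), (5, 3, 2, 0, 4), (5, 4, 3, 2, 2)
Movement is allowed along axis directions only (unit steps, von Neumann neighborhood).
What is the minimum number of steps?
11
(one shortest path: (0, 1, 0, 1, 3) → (1, 1, 0, 1, 3) → (2, 1, 0, 1, 3) → (3, 1, 0, 1, 3) → (4, 1, 0, 1, 3) → (5, 1, 0, 1, 3) → (5, 0, 0, 1, 3) → (5, 0, 0, 2, 3) → (5, 0, 0, 3, 3) → (5, 0, 0, 3, 2) → (5, 0, 0, 3, 1) → (5, 0, 0, 3, 0))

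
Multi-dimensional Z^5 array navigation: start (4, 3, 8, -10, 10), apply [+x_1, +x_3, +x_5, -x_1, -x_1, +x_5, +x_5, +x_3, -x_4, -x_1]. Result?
(2, 3, 10, -11, 13)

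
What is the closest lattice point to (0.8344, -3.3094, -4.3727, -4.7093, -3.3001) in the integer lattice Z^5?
(1, -3, -4, -5, -3)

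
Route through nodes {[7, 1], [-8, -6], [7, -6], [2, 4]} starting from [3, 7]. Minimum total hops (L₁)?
34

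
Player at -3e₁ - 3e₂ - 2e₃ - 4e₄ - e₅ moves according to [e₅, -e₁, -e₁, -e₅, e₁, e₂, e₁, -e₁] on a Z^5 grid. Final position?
(-4, -2, -2, -4, -1)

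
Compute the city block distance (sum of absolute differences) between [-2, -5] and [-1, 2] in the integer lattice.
8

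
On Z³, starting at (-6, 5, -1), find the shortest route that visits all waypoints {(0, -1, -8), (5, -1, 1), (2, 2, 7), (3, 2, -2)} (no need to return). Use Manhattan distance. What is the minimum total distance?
49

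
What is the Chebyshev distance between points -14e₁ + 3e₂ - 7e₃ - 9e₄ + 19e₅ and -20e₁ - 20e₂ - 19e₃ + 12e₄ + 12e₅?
23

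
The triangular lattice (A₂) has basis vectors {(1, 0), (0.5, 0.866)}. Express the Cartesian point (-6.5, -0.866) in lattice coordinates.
-6b₁ - b₂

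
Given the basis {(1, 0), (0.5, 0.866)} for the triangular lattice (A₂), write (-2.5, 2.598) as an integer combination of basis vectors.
-4b₁ + 3b₂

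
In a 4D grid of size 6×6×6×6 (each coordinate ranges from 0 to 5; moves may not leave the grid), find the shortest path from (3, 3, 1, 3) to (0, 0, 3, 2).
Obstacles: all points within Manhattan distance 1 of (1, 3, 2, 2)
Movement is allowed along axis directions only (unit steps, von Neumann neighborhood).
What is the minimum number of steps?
9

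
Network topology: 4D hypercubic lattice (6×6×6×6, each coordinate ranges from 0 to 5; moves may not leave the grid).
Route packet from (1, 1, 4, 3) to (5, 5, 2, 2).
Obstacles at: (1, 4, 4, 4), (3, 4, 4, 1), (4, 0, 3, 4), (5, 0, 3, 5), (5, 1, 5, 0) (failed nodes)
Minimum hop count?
11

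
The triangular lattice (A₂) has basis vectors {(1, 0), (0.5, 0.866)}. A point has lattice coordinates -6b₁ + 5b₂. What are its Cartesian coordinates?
(-3.5, 4.33)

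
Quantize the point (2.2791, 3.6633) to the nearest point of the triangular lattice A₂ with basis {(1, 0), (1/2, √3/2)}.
(2, 3.464)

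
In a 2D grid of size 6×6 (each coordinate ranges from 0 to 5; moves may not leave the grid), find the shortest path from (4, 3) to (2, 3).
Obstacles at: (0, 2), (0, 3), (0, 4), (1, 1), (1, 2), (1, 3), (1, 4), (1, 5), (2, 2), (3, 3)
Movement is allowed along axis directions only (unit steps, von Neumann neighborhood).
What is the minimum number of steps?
4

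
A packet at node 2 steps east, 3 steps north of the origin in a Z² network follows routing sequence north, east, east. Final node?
(4, 4)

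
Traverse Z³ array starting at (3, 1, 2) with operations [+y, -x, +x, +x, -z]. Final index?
(4, 2, 1)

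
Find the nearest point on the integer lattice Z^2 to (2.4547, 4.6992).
(2, 5)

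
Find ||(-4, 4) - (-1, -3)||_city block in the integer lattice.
10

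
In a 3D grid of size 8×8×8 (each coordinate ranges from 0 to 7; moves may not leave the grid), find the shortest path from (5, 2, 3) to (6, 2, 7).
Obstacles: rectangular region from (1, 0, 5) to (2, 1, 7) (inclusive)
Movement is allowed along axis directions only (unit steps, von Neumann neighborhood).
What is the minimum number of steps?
5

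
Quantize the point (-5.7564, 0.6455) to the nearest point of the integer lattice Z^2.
(-6, 1)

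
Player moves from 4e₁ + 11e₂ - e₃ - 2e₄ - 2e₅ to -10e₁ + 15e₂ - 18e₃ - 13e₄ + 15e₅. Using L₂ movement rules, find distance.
30.1828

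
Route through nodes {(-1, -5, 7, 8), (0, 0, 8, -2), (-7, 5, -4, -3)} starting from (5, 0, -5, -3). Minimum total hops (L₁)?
60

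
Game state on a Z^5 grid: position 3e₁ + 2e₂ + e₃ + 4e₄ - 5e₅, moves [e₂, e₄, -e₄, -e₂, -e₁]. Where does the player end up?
(2, 2, 1, 4, -5)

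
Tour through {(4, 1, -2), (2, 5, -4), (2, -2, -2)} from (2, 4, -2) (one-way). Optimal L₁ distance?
16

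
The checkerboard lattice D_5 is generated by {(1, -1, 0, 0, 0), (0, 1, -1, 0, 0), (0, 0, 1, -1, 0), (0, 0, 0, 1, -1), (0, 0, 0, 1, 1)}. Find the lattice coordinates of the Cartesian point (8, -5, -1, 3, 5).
8b₁ + 3b₂ + 2b₃ + 5b₅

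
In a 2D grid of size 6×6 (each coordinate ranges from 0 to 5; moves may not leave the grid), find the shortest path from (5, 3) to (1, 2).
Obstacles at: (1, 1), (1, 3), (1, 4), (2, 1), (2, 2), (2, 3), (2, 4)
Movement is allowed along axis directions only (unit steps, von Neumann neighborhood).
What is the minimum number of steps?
11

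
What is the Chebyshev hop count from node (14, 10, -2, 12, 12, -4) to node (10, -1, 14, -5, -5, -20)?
17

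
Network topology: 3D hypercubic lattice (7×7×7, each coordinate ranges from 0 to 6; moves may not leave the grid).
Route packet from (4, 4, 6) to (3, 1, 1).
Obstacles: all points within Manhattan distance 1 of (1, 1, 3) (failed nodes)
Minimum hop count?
9
(one shortest path: (4, 4, 6) → (3, 4, 6) → (3, 3, 6) → (3, 2, 6) → (3, 1, 6) → (3, 1, 5) → (3, 1, 4) → (3, 1, 3) → (3, 1, 2) → (3, 1, 1))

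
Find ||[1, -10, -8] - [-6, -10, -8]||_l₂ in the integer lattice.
7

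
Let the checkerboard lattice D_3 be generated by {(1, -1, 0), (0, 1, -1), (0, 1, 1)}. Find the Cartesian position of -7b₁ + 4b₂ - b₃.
(-7, 10, -5)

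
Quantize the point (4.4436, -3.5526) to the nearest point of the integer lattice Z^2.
(4, -4)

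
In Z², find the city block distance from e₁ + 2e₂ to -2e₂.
5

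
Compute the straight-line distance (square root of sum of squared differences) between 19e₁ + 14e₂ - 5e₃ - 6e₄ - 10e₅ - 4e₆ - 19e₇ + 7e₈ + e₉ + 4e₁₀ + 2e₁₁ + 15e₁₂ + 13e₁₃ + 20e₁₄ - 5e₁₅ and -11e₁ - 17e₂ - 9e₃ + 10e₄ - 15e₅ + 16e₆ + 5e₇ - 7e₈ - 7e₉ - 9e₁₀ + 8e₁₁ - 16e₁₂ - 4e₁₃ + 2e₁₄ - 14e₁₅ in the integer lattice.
72.4845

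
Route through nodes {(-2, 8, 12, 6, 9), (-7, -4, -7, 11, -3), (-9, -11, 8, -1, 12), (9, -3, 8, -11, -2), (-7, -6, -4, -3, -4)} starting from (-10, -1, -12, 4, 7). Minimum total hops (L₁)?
179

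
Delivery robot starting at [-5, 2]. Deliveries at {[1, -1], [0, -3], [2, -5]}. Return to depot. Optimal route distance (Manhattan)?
28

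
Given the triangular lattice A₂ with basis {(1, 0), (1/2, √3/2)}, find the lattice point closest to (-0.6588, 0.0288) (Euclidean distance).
(-1, 0)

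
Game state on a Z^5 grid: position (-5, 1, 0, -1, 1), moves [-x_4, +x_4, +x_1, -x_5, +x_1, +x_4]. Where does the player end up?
(-3, 1, 0, 0, 0)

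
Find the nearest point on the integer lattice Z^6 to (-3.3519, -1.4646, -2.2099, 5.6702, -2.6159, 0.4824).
(-3, -1, -2, 6, -3, 0)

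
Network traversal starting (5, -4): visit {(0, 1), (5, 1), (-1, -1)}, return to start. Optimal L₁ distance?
22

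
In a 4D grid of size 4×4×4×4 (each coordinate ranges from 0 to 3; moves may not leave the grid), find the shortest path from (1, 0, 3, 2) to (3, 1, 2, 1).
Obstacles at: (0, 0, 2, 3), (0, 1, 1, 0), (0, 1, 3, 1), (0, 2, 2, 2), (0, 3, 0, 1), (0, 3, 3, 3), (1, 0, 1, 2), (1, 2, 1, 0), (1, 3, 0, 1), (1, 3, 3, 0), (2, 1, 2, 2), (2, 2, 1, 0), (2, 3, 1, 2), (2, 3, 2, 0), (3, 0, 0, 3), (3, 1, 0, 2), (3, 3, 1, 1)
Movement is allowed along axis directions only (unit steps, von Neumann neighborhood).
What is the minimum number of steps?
5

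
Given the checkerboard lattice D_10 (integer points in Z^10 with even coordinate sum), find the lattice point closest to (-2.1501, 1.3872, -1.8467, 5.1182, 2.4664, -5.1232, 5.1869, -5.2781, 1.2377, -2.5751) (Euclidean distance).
(-2, 1, -2, 5, 3, -5, 5, -5, 1, -3)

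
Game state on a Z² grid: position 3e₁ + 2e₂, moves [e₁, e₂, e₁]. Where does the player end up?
(5, 3)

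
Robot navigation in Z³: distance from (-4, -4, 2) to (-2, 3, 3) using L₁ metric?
10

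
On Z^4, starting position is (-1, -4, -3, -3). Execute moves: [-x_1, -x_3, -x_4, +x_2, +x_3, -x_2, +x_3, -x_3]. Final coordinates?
(-2, -4, -3, -4)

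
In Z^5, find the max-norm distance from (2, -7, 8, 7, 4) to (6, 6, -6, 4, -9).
14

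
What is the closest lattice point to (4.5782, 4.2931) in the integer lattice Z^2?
(5, 4)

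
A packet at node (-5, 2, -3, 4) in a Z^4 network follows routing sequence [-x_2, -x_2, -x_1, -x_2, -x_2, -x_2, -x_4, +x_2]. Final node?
(-6, -2, -3, 3)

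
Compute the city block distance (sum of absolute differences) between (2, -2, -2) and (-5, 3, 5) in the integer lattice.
19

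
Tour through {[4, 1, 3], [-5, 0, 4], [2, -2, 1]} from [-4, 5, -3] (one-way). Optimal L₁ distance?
31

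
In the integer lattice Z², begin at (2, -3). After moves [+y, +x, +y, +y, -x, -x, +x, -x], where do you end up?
(1, 0)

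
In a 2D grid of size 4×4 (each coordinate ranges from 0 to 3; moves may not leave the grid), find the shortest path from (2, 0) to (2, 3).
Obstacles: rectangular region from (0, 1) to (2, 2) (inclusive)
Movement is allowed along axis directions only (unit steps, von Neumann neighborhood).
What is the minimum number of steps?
5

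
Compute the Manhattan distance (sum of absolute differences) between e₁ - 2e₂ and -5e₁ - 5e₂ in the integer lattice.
9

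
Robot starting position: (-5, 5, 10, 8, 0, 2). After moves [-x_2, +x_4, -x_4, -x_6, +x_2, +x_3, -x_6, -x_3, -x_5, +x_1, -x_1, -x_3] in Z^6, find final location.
(-5, 5, 9, 8, -1, 0)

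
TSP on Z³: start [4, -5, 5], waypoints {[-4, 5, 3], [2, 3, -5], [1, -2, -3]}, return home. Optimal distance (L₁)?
58
(one optimal route: (4, -5, 5) → (-4, 5, 3) → (2, 3, -5) → (1, -2, -3) → (4, -5, 5))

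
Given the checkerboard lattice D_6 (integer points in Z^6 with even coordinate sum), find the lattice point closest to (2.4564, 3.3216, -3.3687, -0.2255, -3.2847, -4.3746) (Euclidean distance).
(3, 3, -3, 0, -3, -4)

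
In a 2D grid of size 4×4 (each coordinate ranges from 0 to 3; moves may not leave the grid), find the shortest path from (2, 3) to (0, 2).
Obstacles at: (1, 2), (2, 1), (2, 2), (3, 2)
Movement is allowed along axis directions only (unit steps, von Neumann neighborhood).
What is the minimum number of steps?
3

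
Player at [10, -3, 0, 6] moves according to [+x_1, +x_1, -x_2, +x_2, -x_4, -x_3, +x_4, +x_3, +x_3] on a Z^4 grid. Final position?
(12, -3, 1, 6)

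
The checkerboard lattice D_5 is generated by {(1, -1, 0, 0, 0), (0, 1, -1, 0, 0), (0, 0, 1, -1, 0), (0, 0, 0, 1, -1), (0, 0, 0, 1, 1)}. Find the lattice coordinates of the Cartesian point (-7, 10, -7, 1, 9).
-7b₁ + 3b₂ - 4b₃ - 6b₄ + 3b₅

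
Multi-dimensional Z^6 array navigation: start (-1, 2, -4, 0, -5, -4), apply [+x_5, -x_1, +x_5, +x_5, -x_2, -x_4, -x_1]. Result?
(-3, 1, -4, -1, -2, -4)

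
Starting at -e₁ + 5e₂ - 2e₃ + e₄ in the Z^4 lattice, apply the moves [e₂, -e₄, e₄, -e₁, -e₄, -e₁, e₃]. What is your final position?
(-3, 6, -1, 0)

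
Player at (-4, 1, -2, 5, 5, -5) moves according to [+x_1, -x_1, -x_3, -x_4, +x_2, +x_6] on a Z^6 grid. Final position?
(-4, 2, -3, 4, 5, -4)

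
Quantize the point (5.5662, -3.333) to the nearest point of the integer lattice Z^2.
(6, -3)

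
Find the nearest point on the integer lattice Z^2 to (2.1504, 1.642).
(2, 2)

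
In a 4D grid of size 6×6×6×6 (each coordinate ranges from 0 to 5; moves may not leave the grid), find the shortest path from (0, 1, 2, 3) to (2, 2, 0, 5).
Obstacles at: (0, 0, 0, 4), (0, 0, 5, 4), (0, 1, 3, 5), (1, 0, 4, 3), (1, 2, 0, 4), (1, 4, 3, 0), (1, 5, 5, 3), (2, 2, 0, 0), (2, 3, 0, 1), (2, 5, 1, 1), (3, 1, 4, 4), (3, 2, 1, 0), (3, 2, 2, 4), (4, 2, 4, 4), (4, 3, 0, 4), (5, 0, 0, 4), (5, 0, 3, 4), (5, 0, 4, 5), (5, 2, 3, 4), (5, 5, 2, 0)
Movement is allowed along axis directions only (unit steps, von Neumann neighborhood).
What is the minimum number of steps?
7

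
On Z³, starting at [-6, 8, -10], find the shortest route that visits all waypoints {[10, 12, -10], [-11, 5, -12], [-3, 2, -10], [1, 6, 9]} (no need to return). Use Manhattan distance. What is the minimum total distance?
80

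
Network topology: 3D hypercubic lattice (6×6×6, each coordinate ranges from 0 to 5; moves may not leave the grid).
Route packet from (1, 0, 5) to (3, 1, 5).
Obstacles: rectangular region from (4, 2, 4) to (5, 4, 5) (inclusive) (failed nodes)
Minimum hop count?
3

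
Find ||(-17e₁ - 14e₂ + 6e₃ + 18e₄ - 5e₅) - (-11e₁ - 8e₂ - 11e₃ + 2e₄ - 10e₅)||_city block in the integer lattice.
50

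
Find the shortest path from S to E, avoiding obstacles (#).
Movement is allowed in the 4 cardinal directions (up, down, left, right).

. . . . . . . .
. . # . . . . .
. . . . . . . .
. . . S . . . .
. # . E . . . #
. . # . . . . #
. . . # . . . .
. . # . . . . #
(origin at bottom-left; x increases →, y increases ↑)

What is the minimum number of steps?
1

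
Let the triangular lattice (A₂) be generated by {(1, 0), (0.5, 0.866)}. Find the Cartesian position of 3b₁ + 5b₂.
(5.5, 4.33)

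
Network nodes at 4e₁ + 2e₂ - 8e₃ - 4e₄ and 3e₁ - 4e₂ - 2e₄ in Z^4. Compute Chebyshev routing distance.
8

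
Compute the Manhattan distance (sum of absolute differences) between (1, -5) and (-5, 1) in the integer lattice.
12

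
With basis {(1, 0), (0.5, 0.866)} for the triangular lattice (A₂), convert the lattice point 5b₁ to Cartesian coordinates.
(5, 0)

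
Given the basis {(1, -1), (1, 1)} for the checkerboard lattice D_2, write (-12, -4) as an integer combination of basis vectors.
-4b₁ - 8b₂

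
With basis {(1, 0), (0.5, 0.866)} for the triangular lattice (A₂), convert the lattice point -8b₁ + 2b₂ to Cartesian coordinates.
(-7, 1.732)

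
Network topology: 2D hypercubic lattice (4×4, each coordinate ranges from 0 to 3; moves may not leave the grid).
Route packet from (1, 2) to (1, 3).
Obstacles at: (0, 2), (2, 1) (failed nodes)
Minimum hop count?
1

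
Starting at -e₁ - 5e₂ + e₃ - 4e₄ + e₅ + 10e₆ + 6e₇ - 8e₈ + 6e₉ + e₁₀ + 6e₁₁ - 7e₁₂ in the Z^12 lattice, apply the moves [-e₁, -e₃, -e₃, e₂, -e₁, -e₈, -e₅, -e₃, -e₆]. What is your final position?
(-3, -4, -2, -4, 0, 9, 6, -9, 6, 1, 6, -7)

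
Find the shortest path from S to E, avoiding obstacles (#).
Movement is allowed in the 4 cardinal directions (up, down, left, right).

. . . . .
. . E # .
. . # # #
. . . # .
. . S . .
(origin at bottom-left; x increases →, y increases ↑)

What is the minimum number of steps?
5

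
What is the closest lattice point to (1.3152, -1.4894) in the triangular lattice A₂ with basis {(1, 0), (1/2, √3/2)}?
(1, -1.732)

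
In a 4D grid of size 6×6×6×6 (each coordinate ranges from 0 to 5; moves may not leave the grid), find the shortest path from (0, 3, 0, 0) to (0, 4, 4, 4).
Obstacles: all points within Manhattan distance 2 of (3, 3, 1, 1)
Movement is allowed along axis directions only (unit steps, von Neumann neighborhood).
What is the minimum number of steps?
9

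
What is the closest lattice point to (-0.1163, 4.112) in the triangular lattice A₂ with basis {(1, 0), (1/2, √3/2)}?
(-0.5, 4.33)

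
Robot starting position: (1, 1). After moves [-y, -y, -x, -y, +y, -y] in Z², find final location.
(0, -2)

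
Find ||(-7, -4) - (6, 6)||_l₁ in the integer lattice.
23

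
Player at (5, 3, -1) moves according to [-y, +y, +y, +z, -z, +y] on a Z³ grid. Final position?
(5, 5, -1)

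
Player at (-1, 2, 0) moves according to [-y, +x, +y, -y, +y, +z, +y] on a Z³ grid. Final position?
(0, 3, 1)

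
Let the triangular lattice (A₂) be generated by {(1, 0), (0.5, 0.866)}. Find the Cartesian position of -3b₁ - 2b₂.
(-4, -1.732)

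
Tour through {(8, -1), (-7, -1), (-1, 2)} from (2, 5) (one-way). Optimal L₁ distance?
30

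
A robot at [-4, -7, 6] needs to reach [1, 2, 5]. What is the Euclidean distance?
10.3441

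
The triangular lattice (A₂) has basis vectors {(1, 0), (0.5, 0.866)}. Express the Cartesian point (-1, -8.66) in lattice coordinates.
4b₁ - 10b₂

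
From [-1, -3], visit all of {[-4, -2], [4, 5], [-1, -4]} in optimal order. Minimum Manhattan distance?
21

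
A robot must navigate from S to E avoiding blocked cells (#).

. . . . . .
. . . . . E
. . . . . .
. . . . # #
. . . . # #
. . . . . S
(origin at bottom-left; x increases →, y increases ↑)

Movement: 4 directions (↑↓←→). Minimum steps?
8
(one shortest path: (5, 0) → (4, 0) → (3, 0) → (3, 1) → (3, 2) → (3, 3) → (4, 3) → (5, 3) → (5, 4))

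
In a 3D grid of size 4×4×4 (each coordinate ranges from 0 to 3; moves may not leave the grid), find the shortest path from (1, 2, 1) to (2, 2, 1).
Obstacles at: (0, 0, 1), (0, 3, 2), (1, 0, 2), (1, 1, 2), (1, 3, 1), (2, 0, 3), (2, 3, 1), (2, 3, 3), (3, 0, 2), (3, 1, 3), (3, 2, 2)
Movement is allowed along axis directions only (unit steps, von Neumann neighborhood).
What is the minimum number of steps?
1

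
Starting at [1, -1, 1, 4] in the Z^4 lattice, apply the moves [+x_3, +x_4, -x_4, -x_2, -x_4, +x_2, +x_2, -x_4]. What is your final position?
(1, 0, 2, 2)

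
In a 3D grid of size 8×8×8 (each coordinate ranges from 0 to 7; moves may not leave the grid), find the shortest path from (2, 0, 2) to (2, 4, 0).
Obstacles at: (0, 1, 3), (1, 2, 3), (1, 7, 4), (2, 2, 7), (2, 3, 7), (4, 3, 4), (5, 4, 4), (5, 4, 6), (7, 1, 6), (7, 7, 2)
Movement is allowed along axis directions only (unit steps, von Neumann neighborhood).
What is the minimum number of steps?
6
(one shortest path: (2, 0, 2) → (2, 1, 2) → (2, 2, 2) → (2, 3, 2) → (2, 4, 2) → (2, 4, 1) → (2, 4, 0))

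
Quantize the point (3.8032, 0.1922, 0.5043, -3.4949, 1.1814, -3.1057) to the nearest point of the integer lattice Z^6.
(4, 0, 1, -3, 1, -3)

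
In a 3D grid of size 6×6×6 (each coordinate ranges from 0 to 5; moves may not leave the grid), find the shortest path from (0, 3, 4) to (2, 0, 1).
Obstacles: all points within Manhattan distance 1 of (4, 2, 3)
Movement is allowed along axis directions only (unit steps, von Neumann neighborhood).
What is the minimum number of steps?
8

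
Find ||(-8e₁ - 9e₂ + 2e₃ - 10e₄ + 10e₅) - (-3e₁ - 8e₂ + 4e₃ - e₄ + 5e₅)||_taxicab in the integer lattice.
22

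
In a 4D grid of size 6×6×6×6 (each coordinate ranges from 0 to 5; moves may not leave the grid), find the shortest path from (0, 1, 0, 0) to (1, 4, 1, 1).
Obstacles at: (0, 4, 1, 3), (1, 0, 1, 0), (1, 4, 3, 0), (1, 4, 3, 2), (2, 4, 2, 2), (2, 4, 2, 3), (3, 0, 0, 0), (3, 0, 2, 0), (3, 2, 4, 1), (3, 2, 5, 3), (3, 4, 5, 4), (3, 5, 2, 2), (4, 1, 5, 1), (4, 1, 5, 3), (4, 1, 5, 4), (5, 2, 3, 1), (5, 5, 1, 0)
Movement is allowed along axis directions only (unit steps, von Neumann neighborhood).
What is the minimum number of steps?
6
(one shortest path: (0, 1, 0, 0) → (1, 1, 0, 0) → (1, 2, 0, 0) → (1, 3, 0, 0) → (1, 4, 0, 0) → (1, 4, 1, 0) → (1, 4, 1, 1))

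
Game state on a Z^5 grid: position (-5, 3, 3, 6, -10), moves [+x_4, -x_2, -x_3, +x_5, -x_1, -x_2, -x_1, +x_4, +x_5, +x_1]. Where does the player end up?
(-6, 1, 2, 8, -8)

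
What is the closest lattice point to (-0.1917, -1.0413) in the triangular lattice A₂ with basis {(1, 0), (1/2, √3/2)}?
(-0.5, -0.866)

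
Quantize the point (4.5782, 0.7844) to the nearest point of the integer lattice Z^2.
(5, 1)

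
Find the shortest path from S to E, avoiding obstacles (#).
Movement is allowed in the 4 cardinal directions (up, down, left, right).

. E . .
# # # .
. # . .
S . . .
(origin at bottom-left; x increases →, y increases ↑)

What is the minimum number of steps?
8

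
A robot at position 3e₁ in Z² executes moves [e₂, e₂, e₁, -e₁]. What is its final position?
(3, 2)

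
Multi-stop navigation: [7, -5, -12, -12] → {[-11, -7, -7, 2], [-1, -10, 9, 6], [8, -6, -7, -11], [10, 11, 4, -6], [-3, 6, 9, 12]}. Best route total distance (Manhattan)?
139
(one optimal route: (7, -5, -12, -12) → (8, -6, -7, -11) → (-11, -7, -7, 2) → (-1, -10, 9, 6) → (-3, 6, 9, 12) → (10, 11, 4, -6))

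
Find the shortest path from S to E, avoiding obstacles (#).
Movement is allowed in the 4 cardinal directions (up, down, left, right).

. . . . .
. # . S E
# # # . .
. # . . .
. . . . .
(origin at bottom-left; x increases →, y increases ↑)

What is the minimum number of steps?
1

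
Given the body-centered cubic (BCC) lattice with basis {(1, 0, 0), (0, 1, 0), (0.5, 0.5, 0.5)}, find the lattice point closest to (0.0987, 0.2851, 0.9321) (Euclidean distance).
(0, 0, 1)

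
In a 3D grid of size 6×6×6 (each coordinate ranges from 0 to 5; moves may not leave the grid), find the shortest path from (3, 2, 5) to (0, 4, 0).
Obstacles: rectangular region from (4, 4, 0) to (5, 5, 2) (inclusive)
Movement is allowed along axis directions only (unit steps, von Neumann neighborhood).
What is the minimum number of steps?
10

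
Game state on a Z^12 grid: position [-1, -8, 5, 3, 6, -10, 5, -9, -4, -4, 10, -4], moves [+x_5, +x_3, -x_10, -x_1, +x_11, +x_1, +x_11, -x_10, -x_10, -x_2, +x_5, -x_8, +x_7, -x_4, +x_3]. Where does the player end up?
(-1, -9, 7, 2, 8, -10, 6, -10, -4, -7, 12, -4)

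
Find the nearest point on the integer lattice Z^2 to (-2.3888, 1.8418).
(-2, 2)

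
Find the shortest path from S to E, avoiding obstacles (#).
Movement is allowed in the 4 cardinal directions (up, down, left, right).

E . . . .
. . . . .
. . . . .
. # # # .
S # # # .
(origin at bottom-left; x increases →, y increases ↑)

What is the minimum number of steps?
4
(one shortest path: (0, 0) → (0, 1) → (0, 2) → (0, 3) → (0, 4))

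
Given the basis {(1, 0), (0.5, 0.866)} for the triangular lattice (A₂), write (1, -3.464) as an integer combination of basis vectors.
3b₁ - 4b₂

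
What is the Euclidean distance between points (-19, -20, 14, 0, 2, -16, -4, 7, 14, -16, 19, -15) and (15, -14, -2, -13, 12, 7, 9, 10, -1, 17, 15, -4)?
62.2495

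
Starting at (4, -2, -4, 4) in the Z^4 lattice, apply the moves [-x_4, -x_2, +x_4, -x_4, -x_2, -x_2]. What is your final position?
(4, -5, -4, 3)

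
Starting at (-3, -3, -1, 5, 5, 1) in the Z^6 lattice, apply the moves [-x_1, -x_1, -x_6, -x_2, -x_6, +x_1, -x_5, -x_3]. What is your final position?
(-4, -4, -2, 5, 4, -1)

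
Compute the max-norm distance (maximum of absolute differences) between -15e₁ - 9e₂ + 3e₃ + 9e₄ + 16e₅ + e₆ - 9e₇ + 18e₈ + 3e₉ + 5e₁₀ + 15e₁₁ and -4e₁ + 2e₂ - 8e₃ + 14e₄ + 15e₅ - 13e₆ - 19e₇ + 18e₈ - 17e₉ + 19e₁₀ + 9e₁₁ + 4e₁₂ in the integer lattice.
20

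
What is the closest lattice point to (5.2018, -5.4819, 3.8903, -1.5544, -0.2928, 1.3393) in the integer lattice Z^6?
(5, -5, 4, -2, 0, 1)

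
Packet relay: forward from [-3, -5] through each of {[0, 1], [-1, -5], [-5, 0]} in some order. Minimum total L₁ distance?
15
(one optimal route: (-3, -5) → (-1, -5) → (0, 1) → (-5, 0))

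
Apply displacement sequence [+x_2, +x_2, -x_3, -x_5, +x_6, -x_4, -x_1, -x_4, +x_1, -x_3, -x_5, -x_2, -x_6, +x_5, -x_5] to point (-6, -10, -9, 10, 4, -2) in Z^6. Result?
(-6, -9, -11, 8, 2, -2)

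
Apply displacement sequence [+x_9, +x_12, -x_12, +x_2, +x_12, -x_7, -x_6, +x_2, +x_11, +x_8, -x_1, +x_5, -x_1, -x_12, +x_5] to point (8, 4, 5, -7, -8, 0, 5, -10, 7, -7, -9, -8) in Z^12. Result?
(6, 6, 5, -7, -6, -1, 4, -9, 8, -7, -8, -8)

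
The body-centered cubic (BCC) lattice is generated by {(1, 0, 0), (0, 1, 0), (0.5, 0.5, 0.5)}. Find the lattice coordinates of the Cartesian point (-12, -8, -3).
-9b₁ - 5b₂ - 6b₃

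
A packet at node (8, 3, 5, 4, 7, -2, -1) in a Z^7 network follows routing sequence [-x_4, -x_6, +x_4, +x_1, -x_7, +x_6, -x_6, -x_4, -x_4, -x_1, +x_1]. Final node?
(9, 3, 5, 2, 7, -3, -2)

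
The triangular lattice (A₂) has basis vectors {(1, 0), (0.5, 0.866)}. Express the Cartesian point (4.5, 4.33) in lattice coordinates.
2b₁ + 5b₂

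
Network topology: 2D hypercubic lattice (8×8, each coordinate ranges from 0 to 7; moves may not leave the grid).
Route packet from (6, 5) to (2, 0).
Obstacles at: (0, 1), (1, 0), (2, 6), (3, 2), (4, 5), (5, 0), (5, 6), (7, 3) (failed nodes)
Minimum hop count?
9
(one shortest path: (6, 5) → (5, 5) → (5, 4) → (4, 4) → (3, 4) → (2, 4) → (2, 3) → (2, 2) → (2, 1) → (2, 0))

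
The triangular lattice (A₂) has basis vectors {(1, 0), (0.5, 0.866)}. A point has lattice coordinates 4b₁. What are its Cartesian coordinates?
(4, 0)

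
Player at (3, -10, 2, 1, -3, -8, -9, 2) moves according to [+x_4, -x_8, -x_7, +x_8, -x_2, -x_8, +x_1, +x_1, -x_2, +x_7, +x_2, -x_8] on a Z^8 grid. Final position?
(5, -11, 2, 2, -3, -8, -9, 0)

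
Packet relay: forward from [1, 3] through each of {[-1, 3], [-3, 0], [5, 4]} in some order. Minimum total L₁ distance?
17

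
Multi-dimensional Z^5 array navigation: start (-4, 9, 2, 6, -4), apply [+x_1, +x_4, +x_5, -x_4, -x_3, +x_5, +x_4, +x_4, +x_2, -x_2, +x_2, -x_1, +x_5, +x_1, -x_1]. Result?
(-4, 10, 1, 8, -1)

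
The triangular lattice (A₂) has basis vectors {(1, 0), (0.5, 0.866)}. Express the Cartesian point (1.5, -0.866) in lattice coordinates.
2b₁ - b₂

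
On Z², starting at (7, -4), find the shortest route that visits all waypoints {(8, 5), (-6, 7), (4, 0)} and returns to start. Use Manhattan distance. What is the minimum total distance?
50
(one optimal route: (7, -4) → (8, 5) → (-6, 7) → (4, 0) → (7, -4))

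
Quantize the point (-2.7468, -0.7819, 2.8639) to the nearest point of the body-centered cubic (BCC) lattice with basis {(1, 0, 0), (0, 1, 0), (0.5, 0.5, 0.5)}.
(-3, -1, 3)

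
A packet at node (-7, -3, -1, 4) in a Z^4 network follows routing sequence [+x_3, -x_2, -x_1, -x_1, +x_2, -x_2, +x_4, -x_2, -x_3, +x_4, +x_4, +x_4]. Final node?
(-9, -5, -1, 8)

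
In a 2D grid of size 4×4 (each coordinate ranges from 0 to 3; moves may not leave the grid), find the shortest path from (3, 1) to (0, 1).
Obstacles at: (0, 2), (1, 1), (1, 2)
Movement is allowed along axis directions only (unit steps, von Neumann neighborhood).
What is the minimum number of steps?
5
(one shortest path: (3, 1) → (2, 1) → (2, 0) → (1, 0) → (0, 0) → (0, 1))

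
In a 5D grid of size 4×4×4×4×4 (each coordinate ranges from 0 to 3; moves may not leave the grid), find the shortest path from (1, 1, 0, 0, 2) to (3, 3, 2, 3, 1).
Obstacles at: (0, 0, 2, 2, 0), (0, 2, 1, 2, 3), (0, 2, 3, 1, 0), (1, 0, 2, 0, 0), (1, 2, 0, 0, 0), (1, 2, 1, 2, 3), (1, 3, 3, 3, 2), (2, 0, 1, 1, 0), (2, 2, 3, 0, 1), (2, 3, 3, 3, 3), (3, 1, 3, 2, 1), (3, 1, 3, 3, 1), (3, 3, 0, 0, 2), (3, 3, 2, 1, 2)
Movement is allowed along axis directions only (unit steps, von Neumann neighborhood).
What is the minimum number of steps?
10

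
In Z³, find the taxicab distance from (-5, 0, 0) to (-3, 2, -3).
7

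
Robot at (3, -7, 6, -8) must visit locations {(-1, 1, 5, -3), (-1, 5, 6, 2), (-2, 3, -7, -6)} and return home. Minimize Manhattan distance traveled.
82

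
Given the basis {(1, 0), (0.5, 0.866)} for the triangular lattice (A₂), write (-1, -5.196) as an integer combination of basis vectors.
2b₁ - 6b₂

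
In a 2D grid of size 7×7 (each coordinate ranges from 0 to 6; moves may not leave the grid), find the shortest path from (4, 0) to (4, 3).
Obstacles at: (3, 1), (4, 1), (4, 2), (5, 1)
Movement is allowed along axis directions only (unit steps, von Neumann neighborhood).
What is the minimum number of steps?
7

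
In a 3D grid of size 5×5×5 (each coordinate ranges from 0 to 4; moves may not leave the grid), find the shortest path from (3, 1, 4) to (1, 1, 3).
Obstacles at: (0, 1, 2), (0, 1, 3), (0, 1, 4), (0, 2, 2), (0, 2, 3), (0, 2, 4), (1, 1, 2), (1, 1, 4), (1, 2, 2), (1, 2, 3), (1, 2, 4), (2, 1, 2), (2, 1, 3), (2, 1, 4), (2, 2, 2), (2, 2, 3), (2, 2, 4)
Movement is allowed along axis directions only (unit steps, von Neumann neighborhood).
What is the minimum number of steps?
5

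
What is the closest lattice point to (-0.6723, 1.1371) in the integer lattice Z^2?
(-1, 1)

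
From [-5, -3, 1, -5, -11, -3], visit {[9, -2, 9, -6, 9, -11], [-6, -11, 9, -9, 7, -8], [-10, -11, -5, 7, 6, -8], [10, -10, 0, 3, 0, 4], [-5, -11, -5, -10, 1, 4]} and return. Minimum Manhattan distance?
240
(one optimal route: (-5, -3, 1, -5, -11, -3) → (9, -2, 9, -6, 9, -11) → (-6, -11, 9, -9, 7, -8) → (-10, -11, -5, 7, 6, -8) → (10, -10, 0, 3, 0, 4) → (-5, -11, -5, -10, 1, 4) → (-5, -3, 1, -5, -11, -3))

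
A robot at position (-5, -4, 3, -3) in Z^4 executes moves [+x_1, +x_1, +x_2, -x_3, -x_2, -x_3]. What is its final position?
(-3, -4, 1, -3)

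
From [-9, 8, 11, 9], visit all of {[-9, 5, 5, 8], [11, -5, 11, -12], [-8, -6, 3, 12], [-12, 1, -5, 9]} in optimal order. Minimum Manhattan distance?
102
(one optimal route: (-9, 8, 11, 9) → (-9, 5, 5, 8) → (-12, 1, -5, 9) → (-8, -6, 3, 12) → (11, -5, 11, -12))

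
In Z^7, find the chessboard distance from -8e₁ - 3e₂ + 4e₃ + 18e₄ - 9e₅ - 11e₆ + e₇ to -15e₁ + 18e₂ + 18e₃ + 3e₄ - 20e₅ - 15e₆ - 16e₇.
21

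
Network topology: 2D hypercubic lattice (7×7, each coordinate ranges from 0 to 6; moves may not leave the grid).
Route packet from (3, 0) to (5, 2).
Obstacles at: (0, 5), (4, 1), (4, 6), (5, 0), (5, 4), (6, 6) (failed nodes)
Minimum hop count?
4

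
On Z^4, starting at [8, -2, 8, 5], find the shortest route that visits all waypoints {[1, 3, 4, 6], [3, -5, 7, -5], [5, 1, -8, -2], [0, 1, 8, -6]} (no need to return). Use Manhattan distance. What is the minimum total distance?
73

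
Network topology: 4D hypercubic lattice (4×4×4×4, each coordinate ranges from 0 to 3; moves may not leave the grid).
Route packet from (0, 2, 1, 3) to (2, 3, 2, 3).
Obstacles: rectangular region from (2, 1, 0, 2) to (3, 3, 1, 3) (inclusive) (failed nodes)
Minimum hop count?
4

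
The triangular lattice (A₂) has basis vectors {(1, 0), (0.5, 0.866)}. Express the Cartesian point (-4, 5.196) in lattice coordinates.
-7b₁ + 6b₂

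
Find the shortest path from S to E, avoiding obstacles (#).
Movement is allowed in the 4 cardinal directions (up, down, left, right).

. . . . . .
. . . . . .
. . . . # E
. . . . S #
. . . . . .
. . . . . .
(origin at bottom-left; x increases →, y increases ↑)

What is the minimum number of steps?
6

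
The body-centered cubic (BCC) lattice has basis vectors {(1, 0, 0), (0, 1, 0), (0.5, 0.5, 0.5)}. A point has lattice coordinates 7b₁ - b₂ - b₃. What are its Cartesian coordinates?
(6.5, -1.5, -0.5)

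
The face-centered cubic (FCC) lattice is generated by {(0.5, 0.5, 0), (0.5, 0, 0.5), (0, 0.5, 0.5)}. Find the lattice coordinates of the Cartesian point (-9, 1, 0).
-8b₁ - 10b₂ + 10b₃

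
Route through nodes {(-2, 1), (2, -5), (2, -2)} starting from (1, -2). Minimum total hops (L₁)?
14
(one optimal route: (1, -2) → (2, -5) → (2, -2) → (-2, 1))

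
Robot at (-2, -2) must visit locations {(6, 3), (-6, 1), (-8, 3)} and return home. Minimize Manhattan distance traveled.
38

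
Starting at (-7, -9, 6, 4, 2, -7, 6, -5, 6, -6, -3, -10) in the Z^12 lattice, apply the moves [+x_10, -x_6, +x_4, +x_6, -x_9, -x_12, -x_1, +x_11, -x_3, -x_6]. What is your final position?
(-8, -9, 5, 5, 2, -8, 6, -5, 5, -5, -2, -11)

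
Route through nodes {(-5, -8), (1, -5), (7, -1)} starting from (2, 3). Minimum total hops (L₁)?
28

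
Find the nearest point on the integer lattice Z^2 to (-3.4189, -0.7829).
(-3, -1)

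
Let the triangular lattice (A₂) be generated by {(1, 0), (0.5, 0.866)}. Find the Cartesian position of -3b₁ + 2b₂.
(-2, 1.732)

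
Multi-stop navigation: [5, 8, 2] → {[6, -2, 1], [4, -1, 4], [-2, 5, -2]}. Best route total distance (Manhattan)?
36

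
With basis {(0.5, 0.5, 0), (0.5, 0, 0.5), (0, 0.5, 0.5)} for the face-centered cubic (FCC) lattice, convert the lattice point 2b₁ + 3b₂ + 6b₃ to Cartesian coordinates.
(2.5, 4, 4.5)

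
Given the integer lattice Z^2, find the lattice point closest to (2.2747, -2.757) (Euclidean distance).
(2, -3)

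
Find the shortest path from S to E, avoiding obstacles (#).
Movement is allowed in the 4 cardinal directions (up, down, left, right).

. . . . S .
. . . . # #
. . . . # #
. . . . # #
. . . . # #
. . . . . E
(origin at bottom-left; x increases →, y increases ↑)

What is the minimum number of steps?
8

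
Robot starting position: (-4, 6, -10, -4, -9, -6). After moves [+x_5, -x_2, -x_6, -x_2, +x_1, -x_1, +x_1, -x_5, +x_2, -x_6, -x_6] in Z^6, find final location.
(-3, 5, -10, -4, -9, -9)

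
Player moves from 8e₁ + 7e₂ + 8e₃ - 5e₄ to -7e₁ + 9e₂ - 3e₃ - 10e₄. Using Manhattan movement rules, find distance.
33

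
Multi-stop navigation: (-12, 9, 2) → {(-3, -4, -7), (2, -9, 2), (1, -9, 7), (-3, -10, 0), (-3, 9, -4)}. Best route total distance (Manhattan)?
58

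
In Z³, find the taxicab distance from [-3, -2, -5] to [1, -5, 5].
17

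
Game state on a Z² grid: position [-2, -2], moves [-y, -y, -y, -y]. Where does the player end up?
(-2, -6)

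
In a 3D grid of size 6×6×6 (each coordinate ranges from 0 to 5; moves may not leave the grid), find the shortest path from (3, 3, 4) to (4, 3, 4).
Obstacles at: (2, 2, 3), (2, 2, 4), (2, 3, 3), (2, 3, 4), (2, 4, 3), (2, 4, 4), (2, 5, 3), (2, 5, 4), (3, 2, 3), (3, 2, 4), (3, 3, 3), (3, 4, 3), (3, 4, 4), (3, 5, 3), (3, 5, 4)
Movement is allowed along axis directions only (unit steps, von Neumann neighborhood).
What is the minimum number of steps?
1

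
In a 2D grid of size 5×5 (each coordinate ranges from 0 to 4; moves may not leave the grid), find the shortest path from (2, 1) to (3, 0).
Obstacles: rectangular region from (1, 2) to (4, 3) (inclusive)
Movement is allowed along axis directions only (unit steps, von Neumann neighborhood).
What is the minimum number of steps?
2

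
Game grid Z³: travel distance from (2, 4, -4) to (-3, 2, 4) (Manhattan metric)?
15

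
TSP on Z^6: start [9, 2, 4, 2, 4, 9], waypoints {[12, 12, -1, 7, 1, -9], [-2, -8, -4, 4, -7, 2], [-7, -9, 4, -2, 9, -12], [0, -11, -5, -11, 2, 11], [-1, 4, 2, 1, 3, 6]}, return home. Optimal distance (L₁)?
258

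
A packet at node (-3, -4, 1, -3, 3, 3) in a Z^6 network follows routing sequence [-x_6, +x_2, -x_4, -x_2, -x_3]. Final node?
(-3, -4, 0, -4, 3, 2)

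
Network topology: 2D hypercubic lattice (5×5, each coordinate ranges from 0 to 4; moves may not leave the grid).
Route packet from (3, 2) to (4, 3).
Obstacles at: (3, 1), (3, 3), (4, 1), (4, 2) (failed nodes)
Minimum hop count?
6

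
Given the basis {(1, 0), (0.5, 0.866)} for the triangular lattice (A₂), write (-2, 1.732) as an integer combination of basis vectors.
-3b₁ + 2b₂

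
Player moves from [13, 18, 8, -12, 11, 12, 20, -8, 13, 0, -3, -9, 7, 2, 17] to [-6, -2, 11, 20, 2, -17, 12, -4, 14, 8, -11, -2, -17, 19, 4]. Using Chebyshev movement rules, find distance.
32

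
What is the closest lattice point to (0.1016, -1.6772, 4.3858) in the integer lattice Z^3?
(0, -2, 4)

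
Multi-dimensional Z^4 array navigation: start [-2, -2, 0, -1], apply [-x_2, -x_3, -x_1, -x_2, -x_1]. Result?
(-4, -4, -1, -1)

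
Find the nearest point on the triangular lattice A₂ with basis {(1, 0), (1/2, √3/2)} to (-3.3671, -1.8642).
(-3, -1.732)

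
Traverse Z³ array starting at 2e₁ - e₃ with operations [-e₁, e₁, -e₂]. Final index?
(2, -1, -1)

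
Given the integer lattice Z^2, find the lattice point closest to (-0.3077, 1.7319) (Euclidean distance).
(0, 2)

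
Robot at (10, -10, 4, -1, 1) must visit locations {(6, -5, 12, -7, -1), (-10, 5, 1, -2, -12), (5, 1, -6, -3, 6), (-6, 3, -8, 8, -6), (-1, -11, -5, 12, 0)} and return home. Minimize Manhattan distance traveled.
204
(one optimal route: (10, -10, 4, -1, 1) → (6, -5, 12, -7, -1) → (5, 1, -6, -3, 6) → (-10, 5, 1, -2, -12) → (-6, 3, -8, 8, -6) → (-1, -11, -5, 12, 0) → (10, -10, 4, -1, 1))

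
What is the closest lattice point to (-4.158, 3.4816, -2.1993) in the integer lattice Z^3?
(-4, 3, -2)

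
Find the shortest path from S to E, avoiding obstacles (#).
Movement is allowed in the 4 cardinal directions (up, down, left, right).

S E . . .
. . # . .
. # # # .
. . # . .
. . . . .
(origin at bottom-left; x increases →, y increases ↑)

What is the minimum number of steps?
1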